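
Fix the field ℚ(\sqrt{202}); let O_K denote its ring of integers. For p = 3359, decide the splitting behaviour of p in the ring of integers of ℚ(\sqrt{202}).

p is inert

d = 202 ≡ 2 (mod 4), so O_K = ℤ[√202] and disc(K) = 4d = 808.
Since gcd(3359, 808) = 1 the prime 3359 does not ramify.
(202/3359) = 202^1679 mod 3359 = 3358, giving Legendre symbol -1.
d is a non-residue mod p, hence 3359 remains inert in O_K.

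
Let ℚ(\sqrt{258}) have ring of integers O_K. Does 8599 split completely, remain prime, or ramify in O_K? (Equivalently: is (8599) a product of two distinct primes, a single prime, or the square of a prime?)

Since 258 ≢ 1 mod 4, the ring of integers is ℤ[√258] with discriminant 4·258 = 1032.
disc(K) = 1032 is not divisible by 8599; 8599 is unramified.
Euler's criterion: 258^4299 mod 8599 = 8598. Thus (258|8599) = -1.
Legendre symbol -1 ⇒ 8599 is inert.

p is inert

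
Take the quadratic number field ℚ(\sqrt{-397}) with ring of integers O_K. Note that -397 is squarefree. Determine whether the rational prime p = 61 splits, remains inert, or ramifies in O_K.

Since -397 ≢ 1 mod 4, the ring of integers is ℤ[√-397] with discriminant 4·(-397) = -1588.
61 ∤ -1588, so 61 is unramified.
Euler's criterion: (-397)^30 mod 61 = 60. Thus (-397|61) = -1.
d is a non-residue mod p, hence 61 remains inert in O_K.

inert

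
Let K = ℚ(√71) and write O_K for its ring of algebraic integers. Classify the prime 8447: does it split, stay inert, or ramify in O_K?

Since 71 ≢ 1 mod 4, the ring of integers is ℤ[√71] with discriminant 4·71 = 284.
8447 ∤ 284, so 8447 is unramified.
Euler's criterion: 71^4223 mod 8447 = 1. Thus (71|8447) = 1.
Legendre symbol 1 ⇒ 8447 is split.

8447 splits in O_K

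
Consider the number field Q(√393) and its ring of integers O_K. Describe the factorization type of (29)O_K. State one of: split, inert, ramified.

p splits

393 mod 4 = 1, hence disc K = 393 and O_K = ℤ[(1+√393)/2].
Since gcd(29, 393) = 1 the prime 29 does not ramify.
Euler's criterion: 393^14 mod 29 = 1. Thus (393|29) = 1.
(393/29) = 1, so 29 splits.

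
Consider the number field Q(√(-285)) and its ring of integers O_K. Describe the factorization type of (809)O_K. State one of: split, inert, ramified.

809 remains inert

-285 mod 4 = 3, hence disc K = 4·(-285) = -1140 and O_K = ℤ[√-285].
809 ∤ -1140, so 809 is unramified.
(-285/809) = 524^404 mod 809 = 808, giving Legendre symbol -1.
d is a non-residue mod p, hence 809 remains inert in O_K.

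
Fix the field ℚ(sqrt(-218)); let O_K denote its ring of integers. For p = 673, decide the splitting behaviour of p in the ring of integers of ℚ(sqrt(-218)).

remains prime (inert)

Since -218 ≢ 1 mod 4, the ring of integers is ℤ[√-218] with discriminant 4·(-218) = -872.
disc(K) = -872 is not divisible by 673; 673 is unramified.
Compute (-218/673) via Euler: 455^((673-1)/2) mod 673 = 672, so (-218/673) = -1.
Legendre symbol -1 ⇒ 673 is inert.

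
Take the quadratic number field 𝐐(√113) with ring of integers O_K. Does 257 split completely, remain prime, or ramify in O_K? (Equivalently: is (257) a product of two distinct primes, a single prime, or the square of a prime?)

split

Since 113 ≡ 1 mod 4, the ring of integers is ℤ[(1+√113)/2] with discriminant 113.
257 ∤ 113, so 257 is unramified.
Euler's criterion: 113^128 mod 257 = 1. Thus (113|257) = 1.
d is a quadratic residue mod p, hence 257 splits in O_K.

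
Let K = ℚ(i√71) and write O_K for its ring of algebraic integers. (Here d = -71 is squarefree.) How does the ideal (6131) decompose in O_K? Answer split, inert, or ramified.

6131 splits in O_K

-71 mod 4 = 1, hence disc K = -71 and O_K = ℤ[(1+√-71)/2].
disc(K) = -71 is not divisible by 6131; 6131 is unramified.
Euler's criterion: (-71)^3065 mod 6131 = 1. Thus (-71|6131) = 1.
d is a quadratic residue mod p, hence 6131 splits in O_K.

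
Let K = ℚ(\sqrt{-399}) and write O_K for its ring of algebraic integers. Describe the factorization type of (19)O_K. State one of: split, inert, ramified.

-399 mod 4 = 1, hence disc K = -399 and O_K = ℤ[(1+√-399)/2].
Ramification test: 19 | -399. The prime 19 ramifies in K.

ramifies in O_K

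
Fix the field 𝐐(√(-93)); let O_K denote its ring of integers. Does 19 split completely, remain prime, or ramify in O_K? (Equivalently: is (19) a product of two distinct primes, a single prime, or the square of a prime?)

p is inert

d = -93 ≡ 3 (mod 4), so O_K = ℤ[√-93] and disc(K) = 4d = -372.
Since gcd(19, -372) = 1 the prime 19 does not ramify.
Legendre symbol by Euler's criterion: (-93/19) ≡ (-93)^9 ≡ 18 (mod 19), i.e. (-93/19) = -1.
(-93/19) = -1, so 19 is inert.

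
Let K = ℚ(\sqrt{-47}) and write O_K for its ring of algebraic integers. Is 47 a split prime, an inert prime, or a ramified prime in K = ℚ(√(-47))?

Since -47 ≡ 1 mod 4, the ring of integers is ℤ[(1+√-47)/2] with discriminant -47.
disc(K) = -47 = 47·(-1), so p = 47 is ramified.

47 is ramified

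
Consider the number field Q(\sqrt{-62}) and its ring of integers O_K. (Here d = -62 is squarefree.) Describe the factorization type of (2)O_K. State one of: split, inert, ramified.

Since -62 ≢ 1 mod 4, the ring of integers is ℤ[√-62] with discriminant 4·(-62) = -248.
2 divides disc(K) = -248, so 2 ramifies.

p ramifies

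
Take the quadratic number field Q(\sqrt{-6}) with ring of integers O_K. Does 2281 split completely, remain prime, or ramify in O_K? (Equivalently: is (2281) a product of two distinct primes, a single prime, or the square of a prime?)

p splits

d = -6 ≡ 2 (mod 4), so O_K = ℤ[√-6] and disc(K) = 4d = -24.
disc(K) = -24 is not divisible by 2281; 2281 is unramified.
Euler's criterion: (-6)^1140 mod 2281 = 1. Thus (-6|2281) = 1.
d is a quadratic residue mod p, hence 2281 splits in O_K.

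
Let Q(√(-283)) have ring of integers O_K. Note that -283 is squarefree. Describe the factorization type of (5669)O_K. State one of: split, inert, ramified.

Since -283 ≡ 1 mod 4, the ring of integers is ℤ[(1+√-283)/2] with discriminant -283.
Since gcd(5669, -283) = 1 the prime 5669 does not ramify.
Legendre symbol by Euler's criterion: (-283/5669) ≡ (-283)^2834 ≡ 1 (mod 5669), i.e. (-283/5669) = 1.
(-283/5669) = 1, so 5669 splits.

p splits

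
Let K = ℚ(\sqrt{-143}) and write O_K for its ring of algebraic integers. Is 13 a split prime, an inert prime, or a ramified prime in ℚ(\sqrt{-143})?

ramified

d = -143 ≡ 1 (mod 4), so O_K = ℤ[(1+√-143)/2] and disc(K) = d = -143.
Ramification test: 13 | -143. The prime 13 ramifies in K.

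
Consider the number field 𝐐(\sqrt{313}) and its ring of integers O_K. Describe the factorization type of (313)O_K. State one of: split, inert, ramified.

ramified — (313) = 𝔭²

313 mod 4 = 1, hence disc K = 313 and O_K = ℤ[(1+√313)/2].
313 divides disc(K) = 313, so 313 ramifies.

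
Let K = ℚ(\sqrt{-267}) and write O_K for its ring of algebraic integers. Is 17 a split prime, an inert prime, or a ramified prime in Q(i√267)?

p is inert

-267 mod 4 = 1, hence disc K = -267 and O_K = ℤ[(1+√-267)/2].
disc(K) = -267 is not divisible by 17; 17 is unramified.
Euler's criterion: (-267)^8 mod 17 = 16. Thus (-267|17) = -1.
d is a non-residue mod p, hence 17 remains inert in O_K.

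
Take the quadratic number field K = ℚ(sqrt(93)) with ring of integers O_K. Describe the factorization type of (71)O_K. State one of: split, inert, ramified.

93 mod 4 = 1, hence disc K = 93 and O_K = ℤ[(1+√93)/2].
disc(K) = 93 is not divisible by 71; 71 is unramified.
Euler's criterion: 93^35 mod 71 = 70. Thus (93|71) = -1.
d is a non-residue mod p, hence 71 remains inert in O_K.

p is inert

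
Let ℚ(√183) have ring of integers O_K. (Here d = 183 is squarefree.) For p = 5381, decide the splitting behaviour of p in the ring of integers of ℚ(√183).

183 mod 4 = 3, hence disc K = 4·183 = 732 and O_K = ℤ[√183].
Since gcd(5381, 732) = 1 the prime 5381 does not ramify.
Compute (183/5381) via Euler: 183^((5381-1)/2) mod 5381 = 5380, so (183/5381) = -1.
Legendre symbol -1 ⇒ 5381 is inert.

inert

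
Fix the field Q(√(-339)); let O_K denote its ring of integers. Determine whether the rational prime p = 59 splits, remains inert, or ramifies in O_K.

-339 mod 4 = 1, hence disc K = -339 and O_K = ℤ[(1+√-339)/2].
59 ∤ -339, so 59 is unramified.
Legendre symbol by Euler's criterion: (-339/59) ≡ (-339)^29 ≡ 1 (mod 59), i.e. (-339/59) = 1.
Legendre symbol 1 ⇒ 59 is split.

split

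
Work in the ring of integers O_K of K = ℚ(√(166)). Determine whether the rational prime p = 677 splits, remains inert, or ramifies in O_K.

166 mod 4 = 2, hence disc K = 4·166 = 664 and O_K = ℤ[√166].
677 ∤ 664, so 677 is unramified.
Compute (166/677) via Euler: 166^((677-1)/2) mod 677 = 1, so (166/677) = 1.
d is a quadratic residue mod p, hence 677 splits in O_K.

splits completely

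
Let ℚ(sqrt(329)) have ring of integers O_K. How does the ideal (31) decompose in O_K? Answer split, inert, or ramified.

d = 329 ≡ 1 (mod 4), so O_K = ℤ[(1+√329)/2] and disc(K) = d = 329.
Since gcd(31, 329) = 1 the prime 31 does not ramify.
(329/31) = 19^15 mod 31 = 1, giving Legendre symbol 1.
Legendre symbol 1 ⇒ 31 is split.

31 splits in O_K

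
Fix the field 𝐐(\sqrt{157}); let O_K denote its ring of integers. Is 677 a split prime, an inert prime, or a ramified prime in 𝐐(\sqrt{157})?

d = 157 ≡ 1 (mod 4), so O_K = ℤ[(1+√157)/2] and disc(K) = d = 157.
disc(K) = 157 is not divisible by 677; 677 is unramified.
(157/677) = 157^338 mod 677 = 1, giving Legendre symbol 1.
Legendre symbol 1 ⇒ 677 is split.

splits completely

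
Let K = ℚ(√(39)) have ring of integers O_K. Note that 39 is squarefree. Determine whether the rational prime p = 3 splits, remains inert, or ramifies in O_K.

d = 39 ≡ 3 (mod 4), so O_K = ℤ[√39] and disc(K) = 4d = 156.
3 divides disc(K) = 156, so 3 ramifies.

ramified — (3) = 𝔭²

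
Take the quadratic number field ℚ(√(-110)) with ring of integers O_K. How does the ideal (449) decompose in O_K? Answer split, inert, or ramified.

Since -110 ≢ 1 mod 4, the ring of integers is ℤ[√-110] with discriminant 4·(-110) = -440.
disc(K) = -440 is not divisible by 449; 449 is unramified.
Euler's criterion: (-110)^224 mod 449 = 1. Thus (-110|449) = 1.
Legendre symbol 1 ⇒ 449 is split.

split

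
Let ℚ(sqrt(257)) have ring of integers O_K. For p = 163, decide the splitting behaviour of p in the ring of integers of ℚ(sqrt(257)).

p is inert

d = 257 ≡ 1 (mod 4), so O_K = ℤ[(1+√257)/2] and disc(K) = d = 257.
163 ∤ 257, so 163 is unramified.
Compute (257/163) via Euler: 94^((163-1)/2) mod 163 = 162, so (257/163) = -1.
Legendre symbol -1 ⇒ 163 is inert.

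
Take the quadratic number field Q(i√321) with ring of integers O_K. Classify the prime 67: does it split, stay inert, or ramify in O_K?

split

-321 mod 4 = 3, hence disc K = 4·(-321) = -1284 and O_K = ℤ[√-321].
Since gcd(67, -1284) = 1 the prime 67 does not ramify.
Legendre symbol by Euler's criterion: (-321/67) ≡ (-321)^33 ≡ 1 (mod 67), i.e. (-321/67) = 1.
(-321/67) = 1, so 67 splits.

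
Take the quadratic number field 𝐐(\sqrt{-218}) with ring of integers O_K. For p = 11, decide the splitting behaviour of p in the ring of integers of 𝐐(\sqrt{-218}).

d = -218 ≡ 2 (mod 4), so O_K = ℤ[√-218] and disc(K) = 4d = -872.
disc(K) = -872 is not divisible by 11; 11 is unramified.
(-218/11) = 2^5 mod 11 = 10, giving Legendre symbol -1.
d is a non-residue mod p, hence 11 remains inert in O_K.

11 remains inert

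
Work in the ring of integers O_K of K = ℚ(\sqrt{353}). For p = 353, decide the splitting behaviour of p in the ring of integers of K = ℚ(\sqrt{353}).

ramified

d = 353 ≡ 1 (mod 4), so O_K = ℤ[(1+√353)/2] and disc(K) = d = 353.
Ramification test: 353 | 353. The prime 353 ramifies in K.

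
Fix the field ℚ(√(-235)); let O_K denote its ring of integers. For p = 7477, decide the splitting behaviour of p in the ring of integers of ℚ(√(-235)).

Since -235 ≡ 1 mod 4, the ring of integers is ℤ[(1+√-235)/2] with discriminant -235.
7477 ∤ -235, so 7477 is unramified.
Legendre symbol by Euler's criterion: (-235/7477) ≡ (-235)^3738 ≡ 7476 (mod 7477), i.e. (-235/7477) = -1.
Legendre symbol -1 ⇒ 7477 is inert.

p is inert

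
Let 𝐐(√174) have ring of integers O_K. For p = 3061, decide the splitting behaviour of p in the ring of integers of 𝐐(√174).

174 mod 4 = 2, hence disc K = 4·174 = 696 and O_K = ℤ[√174].
Since gcd(3061, 696) = 1 the prime 3061 does not ramify.
(174/3061) = 174^1530 mod 3061 = 3060, giving Legendre symbol -1.
(174/3061) = -1, so 3061 is inert.

3061 remains inert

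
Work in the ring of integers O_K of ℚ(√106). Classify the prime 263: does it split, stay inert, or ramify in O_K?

Since 106 ≢ 1 mod 4, the ring of integers is ℤ[√106] with discriminant 4·106 = 424.
disc(K) = 424 is not divisible by 263; 263 is unramified.
Compute (106/263) via Euler: 106^((263-1)/2) mod 263 = 262, so (106/263) = -1.
(106/263) = -1, so 263 is inert.

inert — (263) stays prime in O_K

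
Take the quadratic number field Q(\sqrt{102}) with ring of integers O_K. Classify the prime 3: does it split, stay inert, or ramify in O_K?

d = 102 ≡ 2 (mod 4), so O_K = ℤ[√102] and disc(K) = 4d = 408.
3 divides disc(K) = 408, so 3 ramifies.

3 is ramified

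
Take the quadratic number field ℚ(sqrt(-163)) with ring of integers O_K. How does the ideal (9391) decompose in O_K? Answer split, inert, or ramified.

p splits

-163 mod 4 = 1, hence disc K = -163 and O_K = ℤ[(1+√-163)/2].
disc(K) = -163 is not divisible by 9391; 9391 is unramified.
Euler's criterion: (-163)^4695 mod 9391 = 1. Thus (-163|9391) = 1.
Legendre symbol 1 ⇒ 9391 is split.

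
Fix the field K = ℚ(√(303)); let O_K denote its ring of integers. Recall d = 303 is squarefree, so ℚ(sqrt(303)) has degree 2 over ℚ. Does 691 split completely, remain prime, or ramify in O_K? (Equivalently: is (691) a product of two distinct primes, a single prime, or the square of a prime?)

p is inert

d = 303 ≡ 3 (mod 4), so O_K = ℤ[√303] and disc(K) = 4d = 1212.
disc(K) = 1212 is not divisible by 691; 691 is unramified.
Compute (303/691) via Euler: 303^((691-1)/2) mod 691 = 690, so (303/691) = -1.
(303/691) = -1, so 691 is inert.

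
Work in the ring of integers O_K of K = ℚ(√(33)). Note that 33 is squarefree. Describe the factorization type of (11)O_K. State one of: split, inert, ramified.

d = 33 ≡ 1 (mod 4), so O_K = ℤ[(1+√33)/2] and disc(K) = d = 33.
Ramification test: 11 | 33. The prime 11 ramifies in K.

ramifies in O_K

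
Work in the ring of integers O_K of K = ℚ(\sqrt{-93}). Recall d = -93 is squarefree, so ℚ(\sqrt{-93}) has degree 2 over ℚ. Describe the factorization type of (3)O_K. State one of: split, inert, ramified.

ramifies in O_K

d = -93 ≡ 3 (mod 4), so O_K = ℤ[√-93] and disc(K) = 4d = -372.
Ramification test: 3 | -372. The prime 3 ramifies in K.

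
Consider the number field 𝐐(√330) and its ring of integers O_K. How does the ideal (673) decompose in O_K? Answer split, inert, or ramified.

split — (673) = 𝔭₁𝔭₂ with 𝔭₁ ≠ 𝔭₂

d = 330 ≡ 2 (mod 4), so O_K = ℤ[√330] and disc(K) = 4d = 1320.
Since gcd(673, 1320) = 1 the prime 673 does not ramify.
Legendre symbol by Euler's criterion: (330/673) ≡ 330^336 ≡ 1 (mod 673), i.e. (330/673) = 1.
Legendre symbol 1 ⇒ 673 is split.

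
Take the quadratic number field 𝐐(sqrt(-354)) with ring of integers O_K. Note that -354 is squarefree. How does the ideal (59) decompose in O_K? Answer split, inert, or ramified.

-354 mod 4 = 2, hence disc K = 4·(-354) = -1416 and O_K = ℤ[√-354].
Ramification test: 59 | -1416. The prime 59 ramifies in K.

ramified — (59) = 𝔭²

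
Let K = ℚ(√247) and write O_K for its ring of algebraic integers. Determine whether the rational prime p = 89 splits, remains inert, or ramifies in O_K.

89 splits in O_K

247 mod 4 = 3, hence disc K = 4·247 = 988 and O_K = ℤ[√247].
89 ∤ 988, so 89 is unramified.
Euler's criterion: 247^44 mod 89 = 1. Thus (247|89) = 1.
(247/89) = 1, so 89 splits.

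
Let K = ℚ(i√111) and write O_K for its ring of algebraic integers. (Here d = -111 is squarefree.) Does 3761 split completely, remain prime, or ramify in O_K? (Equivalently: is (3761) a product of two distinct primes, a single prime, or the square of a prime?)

-111 mod 4 = 1, hence disc K = -111 and O_K = ℤ[(1+√-111)/2].
3761 ∤ -111, so 3761 is unramified.
Compute (-111/3761) via Euler: 3650^((3761-1)/2) mod 3761 = 1, so (-111/3761) = 1.
(-111/3761) = 1, so 3761 splits.

p splits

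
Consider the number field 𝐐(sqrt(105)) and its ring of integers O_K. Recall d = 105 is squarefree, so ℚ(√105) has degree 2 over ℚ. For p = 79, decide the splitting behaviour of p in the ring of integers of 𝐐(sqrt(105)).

d = 105 ≡ 1 (mod 4), so O_K = ℤ[(1+√105)/2] and disc(K) = d = 105.
Since gcd(79, 105) = 1 the prime 79 does not ramify.
Euler's criterion: 105^39 mod 79 = 1. Thus (105|79) = 1.
Legendre symbol 1 ⇒ 79 is split.

p splits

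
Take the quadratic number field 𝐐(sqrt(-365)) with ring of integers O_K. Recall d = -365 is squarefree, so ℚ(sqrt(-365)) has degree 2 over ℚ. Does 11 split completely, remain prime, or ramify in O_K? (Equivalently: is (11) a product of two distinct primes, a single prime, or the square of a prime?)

Since -365 ≢ 1 mod 4, the ring of integers is ℤ[√-365] with discriminant 4·(-365) = -1460.
11 ∤ -1460, so 11 is unramified.
Compute (-365/11) via Euler: 9^((11-1)/2) mod 11 = 1, so (-365/11) = 1.
Legendre symbol 1 ⇒ 11 is split.

split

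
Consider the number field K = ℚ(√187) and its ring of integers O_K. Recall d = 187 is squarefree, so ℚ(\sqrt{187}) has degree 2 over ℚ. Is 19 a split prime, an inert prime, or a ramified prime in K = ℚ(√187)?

187 mod 4 = 3, hence disc K = 4·187 = 748 and O_K = ℤ[√187].
19 ∤ 748, so 19 is unramified.
Compute (187/19) via Euler: 16^((19-1)/2) mod 19 = 1, so (187/19) = 1.
Legendre symbol 1 ⇒ 19 is split.

split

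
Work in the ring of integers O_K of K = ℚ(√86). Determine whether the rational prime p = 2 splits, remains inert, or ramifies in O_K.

Since 86 ≢ 1 mod 4, the ring of integers is ℤ[√86] with discriminant 4·86 = 344.
disc(K) = 344 = 2·172, so p = 2 is ramified.

2 is ramified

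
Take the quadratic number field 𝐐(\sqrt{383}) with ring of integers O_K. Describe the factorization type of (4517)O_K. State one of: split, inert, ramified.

p splits

383 mod 4 = 3, hence disc K = 4·383 = 1532 and O_K = ℤ[√383].
4517 ∤ 1532, so 4517 is unramified.
Compute (383/4517) via Euler: 383^((4517-1)/2) mod 4517 = 1, so (383/4517) = 1.
d is a quadratic residue mod p, hence 4517 splits in O_K.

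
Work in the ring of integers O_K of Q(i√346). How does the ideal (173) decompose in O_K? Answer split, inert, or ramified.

-346 mod 4 = 2, hence disc K = 4·(-346) = -1384 and O_K = ℤ[√-346].
disc(K) = -1384 = 173·(-8), so p = 173 is ramified.

173 is ramified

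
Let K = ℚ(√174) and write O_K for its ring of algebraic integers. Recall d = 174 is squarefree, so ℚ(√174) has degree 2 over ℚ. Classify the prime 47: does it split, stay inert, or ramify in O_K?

inert

174 mod 4 = 2, hence disc K = 4·174 = 696 and O_K = ℤ[√174].
Since gcd(47, 696) = 1 the prime 47 does not ramify.
Compute (174/47) via Euler: 33^((47-1)/2) mod 47 = 46, so (174/47) = -1.
d is a non-residue mod p, hence 47 remains inert in O_K.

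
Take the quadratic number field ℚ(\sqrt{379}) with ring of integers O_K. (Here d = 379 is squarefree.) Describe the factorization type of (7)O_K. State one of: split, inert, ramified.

p splits

d = 379 ≡ 3 (mod 4), so O_K = ℤ[√379] and disc(K) = 4d = 1516.
7 ∤ 1516, so 7 is unramified.
Legendre symbol by Euler's criterion: (379/7) ≡ 379^3 ≡ 1 (mod 7), i.e. (379/7) = 1.
Legendre symbol 1 ⇒ 7 is split.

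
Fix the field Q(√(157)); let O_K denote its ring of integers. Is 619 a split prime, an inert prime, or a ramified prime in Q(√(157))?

157 mod 4 = 1, hence disc K = 157 and O_K = ℤ[(1+√157)/2].
619 ∤ 157, so 619 is unramified.
(157/619) = 157^309 mod 619 = 1, giving Legendre symbol 1.
d is a quadratic residue mod p, hence 619 splits in O_K.

splits completely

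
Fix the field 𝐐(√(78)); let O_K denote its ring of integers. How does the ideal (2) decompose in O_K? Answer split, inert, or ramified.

ramifies in O_K

Since 78 ≢ 1 mod 4, the ring of integers is ℤ[√78] with discriminant 4·78 = 312.
disc(K) = 312 = 2·156, so p = 2 is ramified.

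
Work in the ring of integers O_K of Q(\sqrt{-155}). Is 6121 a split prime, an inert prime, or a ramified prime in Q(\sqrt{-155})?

split

Since -155 ≡ 1 mod 4, the ring of integers is ℤ[(1+√-155)/2] with discriminant -155.
6121 ∤ -155, so 6121 is unramified.
Compute (-155/6121) via Euler: 5966^((6121-1)/2) mod 6121 = 1, so (-155/6121) = 1.
Legendre symbol 1 ⇒ 6121 is split.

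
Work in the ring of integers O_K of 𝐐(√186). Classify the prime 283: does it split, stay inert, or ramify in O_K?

inert — (283) stays prime in O_K

d = 186 ≡ 2 (mod 4), so O_K = ℤ[√186] and disc(K) = 4d = 744.
283 ∤ 744, so 283 is unramified.
(186/283) = 186^141 mod 283 = 282, giving Legendre symbol -1.
(186/283) = -1, so 283 is inert.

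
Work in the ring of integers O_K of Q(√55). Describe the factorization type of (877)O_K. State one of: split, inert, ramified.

split

d = 55 ≡ 3 (mod 4), so O_K = ℤ[√55] and disc(K) = 4d = 220.
877 ∤ 220, so 877 is unramified.
(55/877) = 55^438 mod 877 = 1, giving Legendre symbol 1.
(55/877) = 1, so 877 splits.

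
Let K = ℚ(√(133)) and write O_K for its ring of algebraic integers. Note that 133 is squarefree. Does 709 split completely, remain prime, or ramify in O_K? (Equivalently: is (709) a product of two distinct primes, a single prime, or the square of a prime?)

133 mod 4 = 1, hence disc K = 133 and O_K = ℤ[(1+√133)/2].
disc(K) = 133 is not divisible by 709; 709 is unramified.
Euler's criterion: 133^354 mod 709 = 1. Thus (133|709) = 1.
d is a quadratic residue mod p, hence 709 splits in O_K.

splits completely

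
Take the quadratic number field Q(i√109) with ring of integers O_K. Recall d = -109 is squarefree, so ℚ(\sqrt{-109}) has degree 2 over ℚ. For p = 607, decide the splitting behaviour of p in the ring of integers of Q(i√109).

splits completely

d = -109 ≡ 3 (mod 4), so O_K = ℤ[√-109] and disc(K) = 4d = -436.
607 ∤ -436, so 607 is unramified.
Legendre symbol by Euler's criterion: (-109/607) ≡ (-109)^303 ≡ 1 (mod 607), i.e. (-109/607) = 1.
Legendre symbol 1 ⇒ 607 is split.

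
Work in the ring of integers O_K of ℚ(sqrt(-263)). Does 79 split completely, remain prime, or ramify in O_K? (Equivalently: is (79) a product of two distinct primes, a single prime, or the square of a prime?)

p is inert

-263 mod 4 = 1, hence disc K = -263 and O_K = ℤ[(1+√-263)/2].
Since gcd(79, -263) = 1 the prime 79 does not ramify.
(-263/79) = 53^39 mod 79 = 78, giving Legendre symbol -1.
(-263/79) = -1, so 79 is inert.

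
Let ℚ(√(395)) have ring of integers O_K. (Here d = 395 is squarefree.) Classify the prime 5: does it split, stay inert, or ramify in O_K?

5 is ramified

d = 395 ≡ 3 (mod 4), so O_K = ℤ[√395] and disc(K) = 4d = 1580.
disc(K) = 1580 = 5·316, so p = 5 is ramified.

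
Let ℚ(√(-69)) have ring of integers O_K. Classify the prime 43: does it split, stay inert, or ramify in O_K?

split

d = -69 ≡ 3 (mod 4), so O_K = ℤ[√-69] and disc(K) = 4d = -276.
Since gcd(43, -276) = 1 the prime 43 does not ramify.
Legendre symbol by Euler's criterion: (-69/43) ≡ (-69)^21 ≡ 1 (mod 43), i.e. (-69/43) = 1.
(-69/43) = 1, so 43 splits.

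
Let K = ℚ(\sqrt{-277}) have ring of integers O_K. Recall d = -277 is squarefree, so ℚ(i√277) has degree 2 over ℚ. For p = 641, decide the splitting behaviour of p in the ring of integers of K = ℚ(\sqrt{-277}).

d = -277 ≡ 3 (mod 4), so O_K = ℤ[√-277] and disc(K) = 4d = -1108.
641 ∤ -1108, so 641 is unramified.
Legendre symbol by Euler's criterion: (-277/641) ≡ (-277)^320 ≡ 1 (mod 641), i.e. (-277/641) = 1.
Legendre symbol 1 ⇒ 641 is split.

641 splits in O_K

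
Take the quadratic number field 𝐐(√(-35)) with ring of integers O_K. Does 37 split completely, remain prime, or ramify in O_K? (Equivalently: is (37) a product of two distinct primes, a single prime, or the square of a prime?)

-35 mod 4 = 1, hence disc K = -35 and O_K = ℤ[(1+√-35)/2].
Since gcd(37, -35) = 1 the prime 37 does not ramify.
Legendre symbol by Euler's criterion: (-35/37) ≡ (-35)^18 ≡ 36 (mod 37), i.e. (-35/37) = -1.
Legendre symbol -1 ⇒ 37 is inert.

inert — (37) stays prime in O_K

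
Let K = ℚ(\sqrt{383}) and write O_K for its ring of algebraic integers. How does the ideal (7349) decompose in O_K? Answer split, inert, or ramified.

383 mod 4 = 3, hence disc K = 4·383 = 1532 and O_K = ℤ[√383].
disc(K) = 1532 is not divisible by 7349; 7349 is unramified.
Euler's criterion: 383^3674 mod 7349 = 1. Thus (383|7349) = 1.
(383/7349) = 1, so 7349 splits.

split — (7349) = 𝔭₁𝔭₂ with 𝔭₁ ≠ 𝔭₂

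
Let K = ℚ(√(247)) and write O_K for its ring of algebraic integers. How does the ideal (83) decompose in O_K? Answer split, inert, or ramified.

d = 247 ≡ 3 (mod 4), so O_K = ℤ[√247] and disc(K) = 4d = 988.
disc(K) = 988 is not divisible by 83; 83 is unramified.
Compute (247/83) via Euler: 81^((83-1)/2) mod 83 = 1, so (247/83) = 1.
Legendre symbol 1 ⇒ 83 is split.

p splits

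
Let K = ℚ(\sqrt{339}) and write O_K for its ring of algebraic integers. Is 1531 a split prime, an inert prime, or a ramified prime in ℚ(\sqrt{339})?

339 mod 4 = 3, hence disc K = 4·339 = 1356 and O_K = ℤ[√339].
disc(K) = 1356 is not divisible by 1531; 1531 is unramified.
Compute (339/1531) via Euler: 339^((1531-1)/2) mod 1531 = 1530, so (339/1531) = -1.
(339/1531) = -1, so 1531 is inert.

remains prime (inert)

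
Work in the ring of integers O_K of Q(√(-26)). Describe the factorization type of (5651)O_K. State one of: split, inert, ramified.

split — (5651) = 𝔭₁𝔭₂ with 𝔭₁ ≠ 𝔭₂

Since -26 ≢ 1 mod 4, the ring of integers is ℤ[√-26] with discriminant 4·(-26) = -104.
disc(K) = -104 is not divisible by 5651; 5651 is unramified.
(-26/5651) = 5625^2825 mod 5651 = 1, giving Legendre symbol 1.
(-26/5651) = 1, so 5651 splits.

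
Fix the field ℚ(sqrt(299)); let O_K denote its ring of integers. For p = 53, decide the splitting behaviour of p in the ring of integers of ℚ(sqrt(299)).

53 remains inert

d = 299 ≡ 3 (mod 4), so O_K = ℤ[√299] and disc(K) = 4d = 1196.
disc(K) = 1196 is not divisible by 53; 53 is unramified.
Euler's criterion: 299^26 mod 53 = 52. Thus (299|53) = -1.
d is a non-residue mod p, hence 53 remains inert in O_K.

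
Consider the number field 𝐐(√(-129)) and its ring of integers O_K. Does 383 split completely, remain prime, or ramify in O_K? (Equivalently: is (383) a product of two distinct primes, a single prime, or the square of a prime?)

remains prime (inert)

Since -129 ≢ 1 mod 4, the ring of integers is ℤ[√-129] with discriminant 4·(-129) = -516.
383 ∤ -516, so 383 is unramified.
Euler's criterion: (-129)^191 mod 383 = 382. Thus (-129|383) = -1.
Legendre symbol -1 ⇒ 383 is inert.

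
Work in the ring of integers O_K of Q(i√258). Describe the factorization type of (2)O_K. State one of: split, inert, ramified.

2 is ramified

d = -258 ≡ 2 (mod 4), so O_K = ℤ[√-258] and disc(K) = 4d = -1032.
2 divides disc(K) = -1032, so 2 ramifies.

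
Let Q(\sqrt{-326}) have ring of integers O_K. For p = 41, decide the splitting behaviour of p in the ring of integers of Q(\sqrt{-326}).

split — (41) = 𝔭₁𝔭₂ with 𝔭₁ ≠ 𝔭₂

Since -326 ≢ 1 mod 4, the ring of integers is ℤ[√-326] with discriminant 4·(-326) = -1304.
disc(K) = -1304 is not divisible by 41; 41 is unramified.
Legendre symbol by Euler's criterion: (-326/41) ≡ (-326)^20 ≡ 1 (mod 41), i.e. (-326/41) = 1.
Legendre symbol 1 ⇒ 41 is split.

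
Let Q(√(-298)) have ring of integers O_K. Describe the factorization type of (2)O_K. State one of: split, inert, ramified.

d = -298 ≡ 2 (mod 4), so O_K = ℤ[√-298] and disc(K) = 4d = -1192.
Ramification test: 2 | -1192. The prime 2 ramifies in K.

2 is ramified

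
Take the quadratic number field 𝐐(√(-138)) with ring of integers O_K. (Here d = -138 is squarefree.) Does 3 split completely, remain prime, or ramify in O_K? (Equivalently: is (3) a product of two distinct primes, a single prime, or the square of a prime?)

ramified

-138 mod 4 = 2, hence disc K = 4·(-138) = -552 and O_K = ℤ[√-138].
disc(K) = -552 = 3·(-184), so p = 3 is ramified.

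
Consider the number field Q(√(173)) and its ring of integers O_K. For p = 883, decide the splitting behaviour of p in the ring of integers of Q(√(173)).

d = 173 ≡ 1 (mod 4), so O_K = ℤ[(1+√173)/2] and disc(K) = d = 173.
disc(K) = 173 is not divisible by 883; 883 is unramified.
Legendre symbol by Euler's criterion: (173/883) ≡ 173^441 ≡ 882 (mod 883), i.e. (173/883) = -1.
(173/883) = -1, so 883 is inert.

inert — (883) stays prime in O_K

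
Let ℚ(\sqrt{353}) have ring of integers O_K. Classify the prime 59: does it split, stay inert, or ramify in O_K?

Since 353 ≡ 1 mod 4, the ring of integers is ℤ[(1+√353)/2] with discriminant 353.
Since gcd(59, 353) = 1 the prime 59 does not ramify.
Compute (353/59) via Euler: 58^((59-1)/2) mod 59 = 58, so (353/59) = -1.
d is a non-residue mod p, hence 59 remains inert in O_K.

inert — (59) stays prime in O_K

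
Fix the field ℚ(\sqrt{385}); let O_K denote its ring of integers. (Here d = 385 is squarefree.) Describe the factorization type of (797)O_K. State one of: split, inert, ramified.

385 mod 4 = 1, hence disc K = 385 and O_K = ℤ[(1+√385)/2].
disc(K) = 385 is not divisible by 797; 797 is unramified.
Compute (385/797) via Euler: 385^((797-1)/2) mod 797 = 1, so (385/797) = 1.
d is a quadratic residue mod p, hence 797 splits in O_K.

797 splits in O_K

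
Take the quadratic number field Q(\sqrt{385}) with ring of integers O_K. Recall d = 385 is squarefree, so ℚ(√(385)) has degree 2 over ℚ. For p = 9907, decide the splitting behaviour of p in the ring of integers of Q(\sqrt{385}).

d = 385 ≡ 1 (mod 4), so O_K = ℤ[(1+√385)/2] and disc(K) = d = 385.
Since gcd(9907, 385) = 1 the prime 9907 does not ramify.
(385/9907) = 385^4953 mod 9907 = 1, giving Legendre symbol 1.
Legendre symbol 1 ⇒ 9907 is split.

9907 splits in O_K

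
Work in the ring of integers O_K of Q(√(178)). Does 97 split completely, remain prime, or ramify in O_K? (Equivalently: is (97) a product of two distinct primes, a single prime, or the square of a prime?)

d = 178 ≡ 2 (mod 4), so O_K = ℤ[√178] and disc(K) = 4d = 712.
Since gcd(97, 712) = 1 the prime 97 does not ramify.
(178/97) = 81^48 mod 97 = 1, giving Legendre symbol 1.
(178/97) = 1, so 97 splits.

split — (97) = 𝔭₁𝔭₂ with 𝔭₁ ≠ 𝔭₂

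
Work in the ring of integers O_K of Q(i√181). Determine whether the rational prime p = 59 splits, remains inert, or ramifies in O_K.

remains prime (inert)

Since -181 ≢ 1 mod 4, the ring of integers is ℤ[√-181] with discriminant 4·(-181) = -724.
disc(K) = -724 is not divisible by 59; 59 is unramified.
Compute (-181/59) via Euler: 55^((59-1)/2) mod 59 = 58, so (-181/59) = -1.
Legendre symbol -1 ⇒ 59 is inert.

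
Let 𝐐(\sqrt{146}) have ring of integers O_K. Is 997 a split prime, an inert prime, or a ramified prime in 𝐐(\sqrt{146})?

d = 146 ≡ 2 (mod 4), so O_K = ℤ[√146] and disc(K) = 4d = 584.
Since gcd(997, 584) = 1 the prime 997 does not ramify.
Legendre symbol by Euler's criterion: (146/997) ≡ 146^498 ≡ 996 (mod 997), i.e. (146/997) = -1.
(146/997) = -1, so 997 is inert.

p is inert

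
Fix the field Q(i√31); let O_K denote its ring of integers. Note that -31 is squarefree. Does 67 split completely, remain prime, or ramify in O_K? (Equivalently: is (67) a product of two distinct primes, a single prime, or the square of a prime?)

p splits

Since -31 ≡ 1 mod 4, the ring of integers is ℤ[(1+√-31)/2] with discriminant -31.
disc(K) = -31 is not divisible by 67; 67 is unramified.
Legendre symbol by Euler's criterion: (-31/67) ≡ (-31)^33 ≡ 1 (mod 67), i.e. (-31/67) = 1.
Legendre symbol 1 ⇒ 67 is split.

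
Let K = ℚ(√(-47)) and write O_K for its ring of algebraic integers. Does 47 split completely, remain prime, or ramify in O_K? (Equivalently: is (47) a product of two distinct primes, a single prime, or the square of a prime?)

-47 mod 4 = 1, hence disc K = -47 and O_K = ℤ[(1+√-47)/2].
47 divides disc(K) = -47, so 47 ramifies.

ramified — (47) = 𝔭²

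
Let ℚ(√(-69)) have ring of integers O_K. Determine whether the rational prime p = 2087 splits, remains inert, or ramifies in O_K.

inert

Since -69 ≢ 1 mod 4, the ring of integers is ℤ[√-69] with discriminant 4·(-69) = -276.
Since gcd(2087, -276) = 1 the prime 2087 does not ramify.
Compute (-69/2087) via Euler: 2018^((2087-1)/2) mod 2087 = 2086, so (-69/2087) = -1.
(-69/2087) = -1, so 2087 is inert.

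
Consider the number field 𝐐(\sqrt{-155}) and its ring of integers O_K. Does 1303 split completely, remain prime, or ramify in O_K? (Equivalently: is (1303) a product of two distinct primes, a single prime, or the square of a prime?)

1303 remains inert

d = -155 ≡ 1 (mod 4), so O_K = ℤ[(1+√-155)/2] and disc(K) = d = -155.
Since gcd(1303, -155) = 1 the prime 1303 does not ramify.
(-155/1303) = 1148^651 mod 1303 = 1302, giving Legendre symbol -1.
Legendre symbol -1 ⇒ 1303 is inert.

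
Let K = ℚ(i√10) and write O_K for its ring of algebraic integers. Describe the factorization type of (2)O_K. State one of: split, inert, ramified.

2 is ramified

d = -10 ≡ 2 (mod 4), so O_K = ℤ[√-10] and disc(K) = 4d = -40.
Ramification test: 2 | -40. The prime 2 ramifies in K.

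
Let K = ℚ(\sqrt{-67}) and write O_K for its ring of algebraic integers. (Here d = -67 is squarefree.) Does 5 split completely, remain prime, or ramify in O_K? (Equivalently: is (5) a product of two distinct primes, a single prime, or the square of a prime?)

remains prime (inert)

-67 mod 4 = 1, hence disc K = -67 and O_K = ℤ[(1+√-67)/2].
disc(K) = -67 is not divisible by 5; 5 is unramified.
(-67/5) = 3^2 mod 5 = 4, giving Legendre symbol -1.
d is a non-residue mod p, hence 5 remains inert in O_K.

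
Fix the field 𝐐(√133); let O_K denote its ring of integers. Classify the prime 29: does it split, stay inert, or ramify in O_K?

Since 133 ≡ 1 mod 4, the ring of integers is ℤ[(1+√133)/2] with discriminant 133.
disc(K) = 133 is not divisible by 29; 29 is unramified.
Euler's criterion: 133^14 mod 29 = 28. Thus (133|29) = -1.
(133/29) = -1, so 29 is inert.

29 remains inert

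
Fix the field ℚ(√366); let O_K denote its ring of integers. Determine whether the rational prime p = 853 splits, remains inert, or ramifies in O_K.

p is inert

366 mod 4 = 2, hence disc K = 4·366 = 1464 and O_K = ℤ[√366].
disc(K) = 1464 is not divisible by 853; 853 is unramified.
(366/853) = 366^426 mod 853 = 852, giving Legendre symbol -1.
(366/853) = -1, so 853 is inert.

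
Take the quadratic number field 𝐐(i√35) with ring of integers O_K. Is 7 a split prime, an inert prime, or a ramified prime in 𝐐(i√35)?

Since -35 ≡ 1 mod 4, the ring of integers is ℤ[(1+√-35)/2] with discriminant -35.
disc(K) = -35 = 7·(-5), so p = 7 is ramified.

p ramifies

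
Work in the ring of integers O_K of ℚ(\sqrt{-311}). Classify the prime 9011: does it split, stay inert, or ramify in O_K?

inert

-311 mod 4 = 1, hence disc K = -311 and O_K = ℤ[(1+√-311)/2].
Since gcd(9011, -311) = 1 the prime 9011 does not ramify.
Compute (-311/9011) via Euler: 8700^((9011-1)/2) mod 9011 = 9010, so (-311/9011) = -1.
Legendre symbol -1 ⇒ 9011 is inert.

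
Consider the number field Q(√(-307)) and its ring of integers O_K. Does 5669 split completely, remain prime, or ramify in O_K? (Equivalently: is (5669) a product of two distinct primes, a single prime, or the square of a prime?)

remains prime (inert)

Since -307 ≡ 1 mod 4, the ring of integers is ℤ[(1+√-307)/2] with discriminant -307.
disc(K) = -307 is not divisible by 5669; 5669 is unramified.
Euler's criterion: (-307)^2834 mod 5669 = 5668. Thus (-307|5669) = -1.
Legendre symbol -1 ⇒ 5669 is inert.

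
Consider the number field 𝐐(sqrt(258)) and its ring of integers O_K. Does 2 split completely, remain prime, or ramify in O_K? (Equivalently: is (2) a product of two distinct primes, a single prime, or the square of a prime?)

258 mod 4 = 2, hence disc K = 4·258 = 1032 and O_K = ℤ[√258].
disc(K) = 1032 = 2·516, so p = 2 is ramified.

ramifies in O_K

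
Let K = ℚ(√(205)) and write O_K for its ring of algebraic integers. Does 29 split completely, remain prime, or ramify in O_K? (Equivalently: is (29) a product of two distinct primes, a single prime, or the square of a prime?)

205 mod 4 = 1, hence disc K = 205 and O_K = ℤ[(1+√205)/2].
disc(K) = 205 is not divisible by 29; 29 is unramified.
Legendre symbol by Euler's criterion: (205/29) ≡ 205^14 ≡ 28 (mod 29), i.e. (205/29) = -1.
d is a non-residue mod p, hence 29 remains inert in O_K.

remains prime (inert)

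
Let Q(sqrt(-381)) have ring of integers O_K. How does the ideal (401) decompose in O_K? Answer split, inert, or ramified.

401 splits in O_K

Since -381 ≢ 1 mod 4, the ring of integers is ℤ[√-381] with discriminant 4·(-381) = -1524.
401 ∤ -1524, so 401 is unramified.
Compute (-381/401) via Euler: 20^((401-1)/2) mod 401 = 1, so (-381/401) = 1.
(-381/401) = 1, so 401 splits.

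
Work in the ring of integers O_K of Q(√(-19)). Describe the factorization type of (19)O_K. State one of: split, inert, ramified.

19 is ramified

d = -19 ≡ 1 (mod 4), so O_K = ℤ[(1+√-19)/2] and disc(K) = d = -19.
Ramification test: 19 | -19. The prime 19 ramifies in K.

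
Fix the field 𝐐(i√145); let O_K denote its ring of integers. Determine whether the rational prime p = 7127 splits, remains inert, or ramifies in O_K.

Since -145 ≢ 1 mod 4, the ring of integers is ℤ[√-145] with discriminant 4·(-145) = -580.
7127 ∤ -580, so 7127 is unramified.
Legendre symbol by Euler's criterion: (-145/7127) ≡ (-145)^3563 ≡ 1 (mod 7127), i.e. (-145/7127) = 1.
Legendre symbol 1 ⇒ 7127 is split.

split — (7127) = 𝔭₁𝔭₂ with 𝔭₁ ≠ 𝔭₂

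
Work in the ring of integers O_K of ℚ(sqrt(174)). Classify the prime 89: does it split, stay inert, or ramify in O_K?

split — (89) = 𝔭₁𝔭₂ with 𝔭₁ ≠ 𝔭₂

Since 174 ≢ 1 mod 4, the ring of integers is ℤ[√174] with discriminant 4·174 = 696.
disc(K) = 696 is not divisible by 89; 89 is unramified.
Legendre symbol by Euler's criterion: (174/89) ≡ 174^44 ≡ 1 (mod 89), i.e. (174/89) = 1.
Legendre symbol 1 ⇒ 89 is split.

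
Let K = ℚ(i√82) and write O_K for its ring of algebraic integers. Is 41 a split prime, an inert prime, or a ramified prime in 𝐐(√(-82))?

ramified — (41) = 𝔭²

-82 mod 4 = 2, hence disc K = 4·(-82) = -328 and O_K = ℤ[√-82].
disc(K) = -328 = 41·(-8), so p = 41 is ramified.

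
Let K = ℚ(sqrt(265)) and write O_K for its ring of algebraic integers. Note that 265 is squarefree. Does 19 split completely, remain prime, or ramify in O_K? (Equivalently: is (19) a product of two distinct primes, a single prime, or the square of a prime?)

265 mod 4 = 1, hence disc K = 265 and O_K = ℤ[(1+√265)/2].
19 ∤ 265, so 19 is unramified.
Legendre symbol by Euler's criterion: (265/19) ≡ 265^9 ≡ 18 (mod 19), i.e. (265/19) = -1.
Legendre symbol -1 ⇒ 19 is inert.

p is inert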